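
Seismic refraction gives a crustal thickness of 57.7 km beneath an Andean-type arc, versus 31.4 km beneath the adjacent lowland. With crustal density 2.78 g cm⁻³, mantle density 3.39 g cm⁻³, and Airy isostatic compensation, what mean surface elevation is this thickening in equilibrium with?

Excess crust Δ = 57.7 km − 31.4 km = 26.3 km, split between elevation h and root r with h + r = Δ.
Airy balance ρ_c h = (ρ_m − ρ_c) r gives r = h ρ_c/(ρ_m − ρ_c), so h (1 + ρ_c/(ρ_m − ρ_c)) = Δ, i.e. h = Δ (ρ_m − ρ_c)/ρ_m.
h = 26.3 km × 0.61/3.39 = 4.73 km.

4.73 km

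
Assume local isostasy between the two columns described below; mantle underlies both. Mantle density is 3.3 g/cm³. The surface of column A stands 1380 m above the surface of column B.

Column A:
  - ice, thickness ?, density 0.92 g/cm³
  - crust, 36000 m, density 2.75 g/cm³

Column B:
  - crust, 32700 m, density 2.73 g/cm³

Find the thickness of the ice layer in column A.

Take the compensation level at the base of the deeper column (depth z_c below the surface of column A) and equate Σ ρ_i t_i down to z_c; mantle fills any gap and the z_c terms cancel.
Column A: x×0.92 + 36000×2.75 + (z_c − 36000 − x)×3.3
Column B: 1380×0 + 32700×2.73 + (z_c − 1380 − 32700)×3.3
The z_c×3.3 term appears on both sides and cancels. Collect the known terms of each column as K = Σ(ρt)_known − 3.3 × (depth of known layers): K_A = 99000 − 3.3×36000 = −19800; K_B = 89271 − 3.3×(1380 + 32700) = −23193.
Balance: K_A − x×(3.3 − 0.92) = K_B, so x = (K_A − K_B)/(3.3 − 0.92) = 3393/2.38 = 1430 m.

1430 m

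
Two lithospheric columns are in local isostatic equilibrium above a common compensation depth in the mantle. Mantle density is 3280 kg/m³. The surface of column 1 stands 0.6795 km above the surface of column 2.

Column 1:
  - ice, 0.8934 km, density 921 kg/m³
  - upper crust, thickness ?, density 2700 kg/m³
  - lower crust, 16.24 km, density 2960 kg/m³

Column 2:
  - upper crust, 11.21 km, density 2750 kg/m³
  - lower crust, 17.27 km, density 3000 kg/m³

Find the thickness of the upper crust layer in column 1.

Take the compensation level at the base of the deeper column (depth z_c below the surface of column 1) and equate Σ ρ_i t_i down to z_c; mantle fills any gap and the z_c terms cancel.
Column 1: 0.8934×921 + x×2700 + 16.24×2960 + (z_c − 17.1334 − x)×3280
Column 2: 0.6795×0 + 11.21×2750 + 17.27×3000 + (z_c − 0.6795 − 28.48)×3280
The z_c×3280 term appears on both sides and cancels. Collect the known terms of each column as K = Σ(ρt)_known − 3280 × (depth of known layers): K_1 = 48893.2214 − 3280×17.1334 = −7304.3306; K_2 = 82637.5 − 3280×(0.6795 + 28.48) = −13005.66.
Balance: K_1 − x×(3280 − 2700) = K_2, so x = (K_1 − K_2)/(3280 − 2700) = 5701.33/580 = 9.83 km.

9.83 km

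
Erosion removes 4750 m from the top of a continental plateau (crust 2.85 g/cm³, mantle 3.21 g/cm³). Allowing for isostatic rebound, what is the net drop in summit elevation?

533 m

Rebound u = e ρ_c/ρ_m = 4750 m × 2.85/3.21 = 4217 m.
Net surface drop = e − u = 4750 m − 4217 m = e (ρ_m − ρ_c)/ρ_m = 533 m.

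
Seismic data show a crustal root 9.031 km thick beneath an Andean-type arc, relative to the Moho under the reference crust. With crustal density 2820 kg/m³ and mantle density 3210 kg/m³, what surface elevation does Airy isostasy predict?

Balancing pressure at the compensation depth: ρ_c h = (ρ_m − ρ_c) r.
h = r (ρ_m − ρ_c) / ρ_c = 9.031 km × (3210 − 2820) / 2820 = 1.25 km.

1.25 km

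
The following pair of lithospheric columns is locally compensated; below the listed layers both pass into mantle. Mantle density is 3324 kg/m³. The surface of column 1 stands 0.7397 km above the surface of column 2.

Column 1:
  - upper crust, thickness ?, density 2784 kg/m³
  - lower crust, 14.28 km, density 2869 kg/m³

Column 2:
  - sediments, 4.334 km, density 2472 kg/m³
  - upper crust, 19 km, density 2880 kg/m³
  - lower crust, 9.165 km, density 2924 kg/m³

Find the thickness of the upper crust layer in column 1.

21.8 km

Take the compensation level at the base of the deeper column (depth z_c below the surface of column 1) and equate Σ ρ_i t_i down to z_c; mantle fills any gap and the z_c terms cancel.
Column 1: x×2784 + 14.28×2869 + (z_c − 14.28 − x)×3324
Column 2: 0.7397×0 + 4.334×2472 + 19×2880 + 9.165×2924 + (z_c − 0.7397 − 32.499)×3324
The z_c×3324 term appears on both sides and cancels. Collect the known terms of each column as K = Σ(ρt)_known − 3324 × (depth of known layers): K_1 = 40969.32 − 3324×14.28 = −6497.4; K_2 = 92232.108 − 3324×(0.7397 + 32.499) = −18253.3308.
Balance: K_1 − x×(3324 − 2784) = K_2, so x = (K_1 − K_2)/(3324 − 2784) = 11755.9/540 = 21.8 km.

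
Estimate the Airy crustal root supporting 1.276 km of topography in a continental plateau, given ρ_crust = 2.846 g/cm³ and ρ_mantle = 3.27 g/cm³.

8.56 km

In Airy isostatic equilibrium: the weight of the topography is balanced by the buoyancy of the root, ρ_c h = (ρ_m − ρ_c) r.
r = h · ρ_c / (ρ_m − ρ_c) = 1.276 km × 2.846 / (3.27 − 2.846) = 8.56 km.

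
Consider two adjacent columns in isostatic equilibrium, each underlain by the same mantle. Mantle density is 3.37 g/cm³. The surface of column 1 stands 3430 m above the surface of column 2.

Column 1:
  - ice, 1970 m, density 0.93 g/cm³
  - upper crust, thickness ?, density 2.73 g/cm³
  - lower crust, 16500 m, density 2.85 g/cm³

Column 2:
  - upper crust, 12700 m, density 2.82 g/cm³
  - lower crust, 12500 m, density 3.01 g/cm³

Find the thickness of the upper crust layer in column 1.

15100 m

Take the compensation level at the base of the deeper column (depth z_c below the surface of column 1) and equate Σ ρ_i t_i down to z_c; mantle fills any gap and the z_c terms cancel.
Column 1: 1970×0.93 + x×2.73 + 16500×2.85 + (z_c − 18470 − x)×3.37
Column 2: 3430×0 + 12700×2.82 + 12500×3.01 + (z_c − 3430 − 25200)×3.37
The z_c×3.37 term appears on both sides and cancels. Collect the known terms of each column as K = Σ(ρt)_known − 3.37 × (depth of known layers): K_1 = 48857.1 − 3.37×18470 = −13386.8; K_2 = 73439 − 3.37×(3430 + 25200) = −23044.1.
Balance: K_1 − x×(3.37 − 2.73) = K_2, so x = (K_1 − K_2)/(3.37 − 2.73) = 9657.3/0.64 = 15100 m.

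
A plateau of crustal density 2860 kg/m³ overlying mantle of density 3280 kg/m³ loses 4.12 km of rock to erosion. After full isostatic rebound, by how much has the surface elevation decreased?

0.528 km

Rebound u = e ρ_c/ρ_m = 4.12 km × 2860/3280 = 3.592 km.
Net surface drop = e − u = 4.12 km − 3.592 km = e (ρ_m − ρ_c)/ρ_m = 0.528 km.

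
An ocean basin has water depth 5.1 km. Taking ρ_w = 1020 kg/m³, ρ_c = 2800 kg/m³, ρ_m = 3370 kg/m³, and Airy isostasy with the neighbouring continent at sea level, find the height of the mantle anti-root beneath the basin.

Equating mass per unit area of the two columns: replacing crust with seawater at the top is compensated by replacing crust with mantle at the base: d (ρ_c − ρ_w) = a (ρ_m − ρ_c).
a = d (ρ_c − ρ_w)/(ρ_m − ρ_c) = 5.1 km × 1780/570 = 15.9 km.

15.9 km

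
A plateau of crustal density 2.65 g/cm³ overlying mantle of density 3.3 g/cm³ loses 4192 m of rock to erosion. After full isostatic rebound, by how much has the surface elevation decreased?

Rebound u = e ρ_c/ρ_m = 4192 m × 2.65/3.3 = 3366 m.
Net surface drop = e − u = 4192 m − 3366 m = e (ρ_m − ρ_c)/ρ_m = 826 m.

826 m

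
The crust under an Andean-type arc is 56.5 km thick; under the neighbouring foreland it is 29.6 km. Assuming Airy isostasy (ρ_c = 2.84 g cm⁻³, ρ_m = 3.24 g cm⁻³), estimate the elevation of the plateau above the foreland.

3.32 km

Excess crust Δ = 56.5 km − 29.6 km = 26.9 km, split between elevation h and root r with h + r = Δ.
Airy balance ρ_c h = (ρ_m − ρ_c) r gives r = h ρ_c/(ρ_m − ρ_c), so h (1 + ρ_c/(ρ_m − ρ_c)) = Δ, i.e. h = Δ (ρ_m − ρ_c)/ρ_m.
h = 26.9 km × 0.4/3.24 = 3.32 km.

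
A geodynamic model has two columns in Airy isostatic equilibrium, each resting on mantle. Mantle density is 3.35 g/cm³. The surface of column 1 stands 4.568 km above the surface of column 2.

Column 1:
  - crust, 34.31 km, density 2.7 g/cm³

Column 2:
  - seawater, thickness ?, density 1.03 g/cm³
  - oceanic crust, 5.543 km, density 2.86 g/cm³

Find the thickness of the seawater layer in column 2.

Take the compensation level at the base of the deeper column (depth z_c below the surface of column 1) and equate Σ ρ_i t_i down to z_c; mantle fills any gap and the z_c terms cancel.
Column 1: 34.31×2.7 + (z_c − 34.31)×3.35
Column 2: 4.568×0 + x×1.03 + 5.543×2.86 + (z_c − 4.568 − 5.543 − x)×3.35
The z_c×3.35 term appears on both sides and cancels. Collect the known terms of each column as K = Σ(ρt)_known − 3.35 × (depth of known layers): K_1 = 92.637 − 3.35×34.31 = −22.3015; K_2 = 15.85298 − 3.35×(4.568 + 5.543) = −18.01887.
Balance: K_1 = K_2 − x×(3.35 − 1.03), so x = (K_2 − K_1)/(3.35 − 1.03) = 4.28263/2.32 = 1.85 km.

1.85 km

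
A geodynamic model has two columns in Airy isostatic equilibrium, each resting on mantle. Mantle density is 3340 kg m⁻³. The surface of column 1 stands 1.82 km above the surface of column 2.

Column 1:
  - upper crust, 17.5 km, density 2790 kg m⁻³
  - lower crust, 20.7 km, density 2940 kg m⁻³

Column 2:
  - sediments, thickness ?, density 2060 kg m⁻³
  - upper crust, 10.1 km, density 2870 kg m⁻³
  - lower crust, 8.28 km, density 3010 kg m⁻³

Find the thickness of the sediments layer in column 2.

3.4 km

Take the compensation level at the base of the deeper column (depth z_c below the surface of column 1) and equate Σ ρ_i t_i down to z_c; mantle fills any gap and the z_c terms cancel.
Column 1: 17.5×2790 + 20.7×2940 + (z_c − 38.2)×3340
Column 2: 1.82×0 + x×2060 + 10.1×2870 + 8.28×3010 + (z_c − 1.82 − 18.38 − x)×3340
The z_c×3340 term appears on both sides and cancels. Collect the known terms of each column as K = Σ(ρt)_known − 3340 × (depth of known layers): K_1 = 109683 − 3340×38.2 = −17905; K_2 = 53909.8 − 3340×(1.82 + 18.38) = −13558.2.
Balance: K_1 = K_2 − x×(3340 − 2060), so x = (K_2 − K_1)/(3340 − 2060) = 4346.8/1280 = 3.4 km.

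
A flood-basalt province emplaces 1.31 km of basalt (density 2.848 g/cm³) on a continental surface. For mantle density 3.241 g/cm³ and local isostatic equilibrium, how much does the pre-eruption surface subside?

1.15 km

Subaerial loading: s = t ρ_load / ρ_m.
s = 1.31 km × 2.848/3.241 = 1.15 km.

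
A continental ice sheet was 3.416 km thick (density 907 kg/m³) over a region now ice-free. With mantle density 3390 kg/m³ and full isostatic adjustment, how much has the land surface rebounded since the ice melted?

0.914 km

Removing the load lets mantle flow back in; uplift u satisfies ρ_ice t = ρ_m u.
u = t ρ_ice/ρ_m = 3.416 km × 907/3390 = 0.914 km.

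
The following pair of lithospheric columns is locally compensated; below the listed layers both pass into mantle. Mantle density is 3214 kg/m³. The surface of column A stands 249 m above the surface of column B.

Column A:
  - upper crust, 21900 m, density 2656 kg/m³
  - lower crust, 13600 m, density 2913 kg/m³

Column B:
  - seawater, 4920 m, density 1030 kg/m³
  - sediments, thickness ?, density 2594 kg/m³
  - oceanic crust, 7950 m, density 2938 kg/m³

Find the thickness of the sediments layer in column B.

Take the compensation level at the base of the deeper column (depth z_c below the surface of column A) and equate Σ ρ_i t_i down to z_c; mantle fills any gap and the z_c terms cancel.
Column A: 21900×2656 + 13600×2913 + (z_c − 35500)×3214
Column B: 249×0 + 4920×1030 + x×2594 + 7950×2938 + (z_c − 249 − 12870 − x)×3214
The z_c×3214 term appears on both sides and cancels. Collect the known terms of each column as K = Σ(ρt)_known − 3214 × (depth of known layers): K_A = 97783200 − 3214×35500 = −16313800; K_B = 28424700 − 3214×(249 + 12870) = −13739766.
Balance: K_A = K_B − x×(3214 − 2594), so x = (K_B − K_A)/(3214 − 2594) = 2574030/620 = 4150 m.

4150 m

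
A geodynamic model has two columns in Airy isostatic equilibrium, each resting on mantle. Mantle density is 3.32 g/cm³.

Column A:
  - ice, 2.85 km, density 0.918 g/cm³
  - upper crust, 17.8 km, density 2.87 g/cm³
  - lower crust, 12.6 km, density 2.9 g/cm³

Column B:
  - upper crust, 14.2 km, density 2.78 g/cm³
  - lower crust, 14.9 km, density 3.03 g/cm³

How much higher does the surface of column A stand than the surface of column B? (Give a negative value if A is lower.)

2.46 km

For any compensation level in the mantle, the mantle terms cancel and isostasy reduces to e = (Σt_A − Σt_B) − (Σ(ρt)_A − Σ(ρt)_B) / ρ_m.
Σt_A = 33.25 km; Σt_B = 29.1 km; Σ(ρt)_A = 90.2423; Σ(ρt)_B = 84.623 (in km·g/cm³).
e = (33.25 − 29.1) − (90.2423 − 84.623) / 3.32 = 2.46 km.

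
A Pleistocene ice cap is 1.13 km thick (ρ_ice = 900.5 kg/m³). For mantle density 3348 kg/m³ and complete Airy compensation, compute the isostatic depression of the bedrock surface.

0.304 km

Equating mass per unit area of the two columns: the ice load ρ_ice t is balanced by mantle displaced below, ρ_m s.
s = t ρ_ice / ρ_m = 1.13 km × 900.5/3348 = 0.304 km.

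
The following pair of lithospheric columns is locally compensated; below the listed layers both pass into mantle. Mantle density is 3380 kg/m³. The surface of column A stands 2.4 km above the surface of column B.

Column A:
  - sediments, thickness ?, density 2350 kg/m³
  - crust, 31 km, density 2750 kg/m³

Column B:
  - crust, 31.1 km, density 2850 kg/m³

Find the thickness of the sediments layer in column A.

Take the compensation level at the base of the deeper column (depth z_c below the surface of column A) and equate Σ ρ_i t_i down to z_c; mantle fills any gap and the z_c terms cancel.
Column A: x×2350 + 31×2750 + (z_c − 31 − x)×3380
Column B: 2.4×0 + 31.1×2850 + (z_c − 2.4 − 31.1)×3380
The z_c×3380 term appears on both sides and cancels. Collect the known terms of each column as K = Σ(ρt)_known − 3380 × (depth of known layers): K_A = 85250 − 3380×31 = −19530; K_B = 88635 − 3380×(2.4 + 31.1) = −24595.
Balance: K_A − x×(3380 − 2350) = K_B, so x = (K_A − K_B)/(3380 − 2350) = 5065/1030 = 4.92 km.

4.92 km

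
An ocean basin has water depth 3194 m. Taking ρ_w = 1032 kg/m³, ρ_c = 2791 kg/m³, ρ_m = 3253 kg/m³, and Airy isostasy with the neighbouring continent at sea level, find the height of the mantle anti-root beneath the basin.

Isostatic balance requires: replacing crust with seawater at the top is compensated by replacing crust with mantle at the base: d (ρ_c − ρ_w) = a (ρ_m − ρ_c).
a = d (ρ_c − ρ_w)/(ρ_m − ρ_c) = 3194 m × 1759/462 = 12200 m.

12200 m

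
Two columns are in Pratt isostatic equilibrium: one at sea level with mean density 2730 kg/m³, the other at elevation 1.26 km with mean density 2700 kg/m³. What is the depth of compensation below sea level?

ρ_ref D = ρ (D + h) → D (ρ_ref − ρ) = ρ h.
D = ρ h/(ρ_ref − ρ) = 2700 × 1.26 km/(2730 − 2700) = 113 km.

113 km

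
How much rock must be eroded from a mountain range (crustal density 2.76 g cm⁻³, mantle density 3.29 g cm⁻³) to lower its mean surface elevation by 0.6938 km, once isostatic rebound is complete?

Net drop Δ = e − u = e − e ρ_c/ρ_m = e (ρ_m − ρ_c)/ρ_m.
e = Δ ρ_m/(ρ_m − ρ_c) = 0.6938 km × 3.29/0.53 = 4.31 km.

4.31 km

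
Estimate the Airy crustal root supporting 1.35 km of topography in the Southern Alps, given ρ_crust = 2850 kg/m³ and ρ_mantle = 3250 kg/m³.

9.62 km

Equating mass per unit area of the two columns: the weight of the topography is balanced by the buoyancy of the root, ρ_c h = (ρ_m − ρ_c) r.
r = h · ρ_c / (ρ_m − ρ_c) = 1.35 km × 2850 / (3250 − 2850) = 9.62 km.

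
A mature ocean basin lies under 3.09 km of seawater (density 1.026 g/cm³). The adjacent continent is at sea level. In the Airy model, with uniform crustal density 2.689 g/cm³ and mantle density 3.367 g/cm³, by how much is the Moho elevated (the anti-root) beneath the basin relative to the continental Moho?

7.58 km

Isostatic balance requires: replacing crust with seawater at the top is compensated by replacing crust with mantle at the base: d (ρ_c − ρ_w) = a (ρ_m − ρ_c).
a = d (ρ_c − ρ_w)/(ρ_m − ρ_c) = 3.09 km × 1.663/0.678 = 7.58 km.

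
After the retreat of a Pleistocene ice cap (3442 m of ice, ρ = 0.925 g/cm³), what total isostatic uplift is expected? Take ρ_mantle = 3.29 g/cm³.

968 m

Removing the load lets mantle flow back in; uplift u satisfies ρ_ice t = ρ_m u.
u = t ρ_ice/ρ_m = 3442 m × 0.925/3.29 = 968 m.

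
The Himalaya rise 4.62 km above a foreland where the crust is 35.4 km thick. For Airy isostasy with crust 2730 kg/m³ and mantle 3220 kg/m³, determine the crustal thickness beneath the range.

65.8 km

Root depth r = h ρ_c / (ρ_m − ρ_c) = 4.62 km × 2730 / 490 = 25.74 km.
Total thickness = T + h + r = 35.4 km + 4.62 km + 25.74 km = 65.8 km.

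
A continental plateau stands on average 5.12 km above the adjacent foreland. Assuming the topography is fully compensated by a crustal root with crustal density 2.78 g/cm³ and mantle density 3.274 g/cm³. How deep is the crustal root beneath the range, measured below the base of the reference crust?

For local isostatic compensation: the weight of the topography is balanced by the buoyancy of the root, ρ_c h = (ρ_m − ρ_c) r.
r = h · ρ_c / (ρ_m − ρ_c) = 5.12 km × 2.78 / (3.274 − 2.78) = 28.8 km.

28.8 km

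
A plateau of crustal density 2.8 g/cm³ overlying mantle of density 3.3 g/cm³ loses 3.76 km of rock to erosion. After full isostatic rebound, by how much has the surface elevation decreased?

Rebound u = e ρ_c/ρ_m = 3.76 km × 2.8/3.3 = 3.19 km.
Net surface drop = e − u = 3.76 km − 3.19 km = e (ρ_m − ρ_c)/ρ_m = 0.57 km.

0.57 km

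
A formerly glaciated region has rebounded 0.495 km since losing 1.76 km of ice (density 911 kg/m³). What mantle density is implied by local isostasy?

3240 kg/m³

ρ_m = ρ_ice t / u = 911 × 1.76 km/0.495 km = 3240 kg/m³.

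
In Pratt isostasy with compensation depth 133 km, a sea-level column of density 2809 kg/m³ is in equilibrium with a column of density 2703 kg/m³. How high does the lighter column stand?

ρ_ref D = ρ (D + h) → h = D (ρ_ref − ρ)/ρ.
h = 133 km × (2809 − 2703)/2703 = 5.22 km.

5.22 km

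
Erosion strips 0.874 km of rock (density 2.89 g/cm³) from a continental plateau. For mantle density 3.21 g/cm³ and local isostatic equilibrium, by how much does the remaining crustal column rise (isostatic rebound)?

0.787 km

Unloading: uplift u = e ρ_c/ρ_m = 0.874 km × 2.89/3.21 = 0.787 km.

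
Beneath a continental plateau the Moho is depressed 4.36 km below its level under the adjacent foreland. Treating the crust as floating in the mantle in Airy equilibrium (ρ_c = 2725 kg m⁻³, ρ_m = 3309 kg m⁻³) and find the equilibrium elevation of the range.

0.934 km

In Airy isostatic equilibrium: ρ_c h = (ρ_m − ρ_c) r.
h = r (ρ_m − ρ_c) / ρ_c = 4.36 km × (3309 − 2725) / 2725 = 0.934 km.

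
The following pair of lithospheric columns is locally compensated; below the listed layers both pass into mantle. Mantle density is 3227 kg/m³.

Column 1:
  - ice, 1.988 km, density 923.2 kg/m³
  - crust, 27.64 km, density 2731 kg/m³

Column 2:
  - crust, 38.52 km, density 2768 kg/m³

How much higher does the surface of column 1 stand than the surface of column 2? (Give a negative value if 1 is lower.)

For any compensation level in the mantle, the mantle terms cancel and isostasy reduces to e = (Σt_1 − Σt_2) − (Σ(ρt)_1 − Σ(ρt)_2) / ρ_m.
Σt_1 = 29.628 km; Σt_2 = 38.52 km; Σ(ρt)_1 = 77320.1616; Σ(ρt)_2 = 106623.36 (in km·kg/m³).
e = (29.628 − 38.52) − (77320.1616 − 106623.36) / 3227 = 0.189 km.

0.189 km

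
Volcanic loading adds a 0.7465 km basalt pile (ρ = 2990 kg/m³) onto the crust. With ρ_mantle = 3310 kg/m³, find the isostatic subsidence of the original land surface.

Subaerial loading: s = t ρ_load / ρ_m.
s = 0.7465 km × 2990/3310 = 0.674 km.

0.674 km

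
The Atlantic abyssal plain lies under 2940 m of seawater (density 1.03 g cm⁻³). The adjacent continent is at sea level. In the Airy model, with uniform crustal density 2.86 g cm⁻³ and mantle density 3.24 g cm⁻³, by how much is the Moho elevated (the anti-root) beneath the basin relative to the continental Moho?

14200 m

Equating mass per unit area of the two columns: replacing crust with seawater at the top is compensated by replacing crust with mantle at the base: d (ρ_c − ρ_w) = a (ρ_m − ρ_c).
a = d (ρ_c − ρ_w)/(ρ_m − ρ_c) = 2940 m × 1.83/0.38 = 14200 m.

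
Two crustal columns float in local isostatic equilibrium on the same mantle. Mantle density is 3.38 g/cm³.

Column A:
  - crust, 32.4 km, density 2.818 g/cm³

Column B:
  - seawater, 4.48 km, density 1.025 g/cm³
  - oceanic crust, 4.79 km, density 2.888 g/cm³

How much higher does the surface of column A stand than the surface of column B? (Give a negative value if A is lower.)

For any compensation level in the mantle, the mantle terms cancel and isostasy reduces to e = (Σt_A − Σt_B) − (Σ(ρt)_A − Σ(ρt)_B) / ρ_m.
Σt_A = 32.4 km; Σt_B = 9.27 km; Σ(ρt)_A = 91.3032; Σ(ρt)_B = 18.42552 (in km·g/cm³).
e = (32.4 − 9.27) − (91.3032 − 18.42552) / 3.38 = 1.57 km.

1.57 km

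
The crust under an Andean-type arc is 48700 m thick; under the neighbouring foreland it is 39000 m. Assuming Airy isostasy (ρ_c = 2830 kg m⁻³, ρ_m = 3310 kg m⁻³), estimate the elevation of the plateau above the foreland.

1410 m

Excess crust Δ = 48700 m − 39000 m = 9700 m, split between elevation h and root r with h + r = Δ.
Airy balance ρ_c h = (ρ_m − ρ_c) r gives r = h ρ_c/(ρ_m − ρ_c), so h (1 + ρ_c/(ρ_m − ρ_c)) = Δ, i.e. h = Δ (ρ_m − ρ_c)/ρ_m.
h = 9700 m × 480/3310 = 1410 m.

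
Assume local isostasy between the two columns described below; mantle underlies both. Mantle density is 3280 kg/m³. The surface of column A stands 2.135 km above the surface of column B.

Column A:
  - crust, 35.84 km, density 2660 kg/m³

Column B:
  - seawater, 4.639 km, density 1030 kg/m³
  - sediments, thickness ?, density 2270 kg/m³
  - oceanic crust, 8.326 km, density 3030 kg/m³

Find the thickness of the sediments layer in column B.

2.67 km

Take the compensation level at the base of the deeper column (depth z_c below the surface of column A) and equate Σ ρ_i t_i down to z_c; mantle fills any gap and the z_c terms cancel.
Column A: 35.84×2660 + (z_c − 35.84)×3280
Column B: 2.135×0 + 4.639×1030 + x×2270 + 8.326×3030 + (z_c − 2.135 − 12.965 − x)×3280
The z_c×3280 term appears on both sides and cancels. Collect the known terms of each column as K = Σ(ρt)_known − 3280 × (depth of known layers): K_A = 95334.4 − 3280×35.84 = −22220.8; K_B = 30005.95 − 3280×(2.135 + 12.965) = −19522.05.
Balance: K_A = K_B − x×(3280 − 2270), so x = (K_B − K_A)/(3280 − 2270) = 2698.75/1010 = 2.67 km.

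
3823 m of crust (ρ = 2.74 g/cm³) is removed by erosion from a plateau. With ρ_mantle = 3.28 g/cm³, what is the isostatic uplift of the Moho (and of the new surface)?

Unloading: uplift u = e ρ_c/ρ_m = 3823 m × 2.74/3.28 = 3190 m.

3190 m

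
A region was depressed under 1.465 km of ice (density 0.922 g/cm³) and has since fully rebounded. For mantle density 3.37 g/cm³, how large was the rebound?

Removing the load lets mantle flow back in; uplift u satisfies ρ_ice t = ρ_m u.
u = t ρ_ice/ρ_m = 1.465 km × 0.922/3.37 = 0.401 km.

0.401 km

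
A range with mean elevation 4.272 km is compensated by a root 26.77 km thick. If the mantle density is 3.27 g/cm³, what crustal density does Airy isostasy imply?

ρ_c h = (ρ_m − ρ_c) r → ρ_c (h + r) = ρ_m r → ρ_c = ρ_m r / (h + r).
ρ_c = 3.27 × 26.77 km / (4.272 km + 26.77 km) = 2.82 g/cm³.

2.82 g/cm³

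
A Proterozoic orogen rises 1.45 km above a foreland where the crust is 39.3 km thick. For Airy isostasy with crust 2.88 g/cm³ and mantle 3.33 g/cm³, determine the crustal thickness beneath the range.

Root depth r = h ρ_c / (ρ_m − ρ_c) = 1.45 km × 2.88 / 0.45 = 9.28 km.
Total thickness = T + h + r = 39.3 km + 1.45 km + 9.28 km = 50 km.

50 km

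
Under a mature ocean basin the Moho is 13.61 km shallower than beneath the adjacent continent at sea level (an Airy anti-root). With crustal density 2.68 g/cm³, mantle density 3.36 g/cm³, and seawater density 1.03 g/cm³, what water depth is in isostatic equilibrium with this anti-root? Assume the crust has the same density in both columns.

Replacing a thickness d of crust by seawater at the top must be balanced by replacing crust with mantle at the base: d (ρ_c − ρ_w) = a (ρ_m − ρ_c).
d = a (ρ_m − ρ_c)/(ρ_c − ρ_w) = 13.61 km × 0.68/1.65 = 5.61 km.

5.61 km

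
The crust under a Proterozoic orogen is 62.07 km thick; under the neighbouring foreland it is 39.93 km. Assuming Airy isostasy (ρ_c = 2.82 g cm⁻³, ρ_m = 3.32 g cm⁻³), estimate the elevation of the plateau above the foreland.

3.33 km

Excess crust Δ = 62.07 km − 39.93 km = 22.14 km, split between elevation h and root r with h + r = Δ.
Airy balance ρ_c h = (ρ_m − ρ_c) r gives r = h ρ_c/(ρ_m − ρ_c), so h (1 + ρ_c/(ρ_m − ρ_c)) = Δ, i.e. h = Δ (ρ_m − ρ_c)/ρ_m.
h = 22.14 km × 0.5/3.32 = 3.33 km.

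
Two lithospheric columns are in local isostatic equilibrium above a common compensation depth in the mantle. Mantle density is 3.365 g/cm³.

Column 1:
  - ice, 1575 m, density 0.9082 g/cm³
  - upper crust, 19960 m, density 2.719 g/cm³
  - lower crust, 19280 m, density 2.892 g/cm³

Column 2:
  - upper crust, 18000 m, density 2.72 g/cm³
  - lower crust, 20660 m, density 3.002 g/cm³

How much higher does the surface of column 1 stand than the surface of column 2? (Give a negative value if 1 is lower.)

2010 m

For any compensation level in the mantle, the mantle terms cancel and isostasy reduces to e = (Σt_1 − Σt_2) − (Σ(ρt)_1 − Σ(ρt)_2) / ρ_m.
Σt_1 = 40815 m; Σt_2 = 38660 m; Σ(ρt)_1 = 111459.415; Σ(ρt)_2 = 110981.32 (in m·g/cm³).
e = (40815 − 38660) − (111459.415 − 110981.32) / 3.365 = 2010 m.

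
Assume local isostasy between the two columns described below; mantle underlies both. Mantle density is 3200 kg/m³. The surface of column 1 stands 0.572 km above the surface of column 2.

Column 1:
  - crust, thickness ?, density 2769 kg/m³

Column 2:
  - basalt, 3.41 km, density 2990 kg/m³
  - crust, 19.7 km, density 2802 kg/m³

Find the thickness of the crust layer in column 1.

24.1 km

Take the compensation level at the base of the deeper column (depth z_c below the surface of column 1) and equate Σ ρ_i t_i down to z_c; mantle fills any gap and the z_c terms cancel.
Column 1: x×2769 + (z_c − 0 − x)×3200
Column 2: 0.572×0 + 3.41×2990 + 19.7×2802 + (z_c − 0.572 − 23.11)×3200
The z_c×3200 term appears on both sides and cancels. Collect the known terms of each column as K = Σ(ρt)_known − 3200 × (depth of known layers): K_1 = 0 − 3200×0 = 0; K_2 = 65395.3 − 3200×(0.572 + 23.11) = −10387.1.
Balance: K_1 − x×(3200 − 2769) = K_2, so x = (K_1 − K_2)/(3200 − 2769) = 10387.1/431 = 24.1 km.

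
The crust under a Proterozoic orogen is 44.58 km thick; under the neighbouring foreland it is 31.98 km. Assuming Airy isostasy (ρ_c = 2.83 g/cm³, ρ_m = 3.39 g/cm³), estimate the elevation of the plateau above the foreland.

Excess crust Δ = 44.58 km − 31.98 km = 12.6 km, split between elevation h and root r with h + r = Δ.
Airy balance ρ_c h = (ρ_m − ρ_c) r gives r = h ρ_c/(ρ_m − ρ_c), so h (1 + ρ_c/(ρ_m − ρ_c)) = Δ, i.e. h = Δ (ρ_m − ρ_c)/ρ_m.
h = 12.6 km × 0.56/3.39 = 2.08 km.

2.08 km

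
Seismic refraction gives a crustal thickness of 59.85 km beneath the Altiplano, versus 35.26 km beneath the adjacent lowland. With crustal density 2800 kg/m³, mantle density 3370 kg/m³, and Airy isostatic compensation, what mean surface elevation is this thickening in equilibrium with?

4.16 km

Excess crust Δ = 59.85 km − 35.26 km = 24.59 km, split between elevation h and root r with h + r = Δ.
Airy balance ρ_c h = (ρ_m − ρ_c) r gives r = h ρ_c/(ρ_m − ρ_c), so h (1 + ρ_c/(ρ_m − ρ_c)) = Δ, i.e. h = Δ (ρ_m − ρ_c)/ρ_m.
h = 24.59 km × 570/3370 = 4.16 km.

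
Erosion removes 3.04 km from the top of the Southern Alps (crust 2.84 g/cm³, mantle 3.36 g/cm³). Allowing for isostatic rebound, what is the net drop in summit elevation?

Rebound u = e ρ_c/ρ_m = 3.04 km × 2.84/3.36 = 2.57 km.
Net surface drop = e − u = 3.04 km − 2.57 km = e (ρ_m − ρ_c)/ρ_m = 0.47 km.

0.47 km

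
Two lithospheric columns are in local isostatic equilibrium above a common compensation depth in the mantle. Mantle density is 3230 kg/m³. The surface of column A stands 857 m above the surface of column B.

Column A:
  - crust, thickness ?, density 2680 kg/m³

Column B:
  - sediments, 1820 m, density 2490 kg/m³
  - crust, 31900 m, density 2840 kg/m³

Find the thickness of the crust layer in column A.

30100 m

Take the compensation level at the base of the deeper column (depth z_c below the surface of column A) and equate Σ ρ_i t_i down to z_c; mantle fills any gap and the z_c terms cancel.
Column A: x×2680 + (z_c − 0 − x)×3230
Column B: 857×0 + 1820×2490 + 31900×2840 + (z_c − 857 − 33720)×3230
The z_c×3230 term appears on both sides and cancels. Collect the known terms of each column as K = Σ(ρt)_known − 3230 × (depth of known layers): K_A = 0 − 3230×0 = 0; K_B = 95127800 − 3230×(857 + 33720) = −16555910.
Balance: K_A − x×(3230 − 2680) = K_B, so x = (K_A − K_B)/(3230 − 2680) = 16555900/550 = 30100 m.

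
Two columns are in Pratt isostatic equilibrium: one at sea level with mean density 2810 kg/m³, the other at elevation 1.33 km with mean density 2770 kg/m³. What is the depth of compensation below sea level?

ρ_ref D = ρ (D + h) → D (ρ_ref − ρ) = ρ h.
D = ρ h/(ρ_ref − ρ) = 2770 × 1.33 km/(2810 − 2770) = 92.1 km.

92.1 km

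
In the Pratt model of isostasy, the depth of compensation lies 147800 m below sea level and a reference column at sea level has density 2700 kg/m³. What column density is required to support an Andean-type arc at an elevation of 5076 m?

2610 kg/m³

Pratt balance: ρ_ref D = ρ (D + h).
ρ = ρ_ref D/(D + h) = 2700 × 147800 m/(147800 m + 5076 m) = 2610 kg/m³.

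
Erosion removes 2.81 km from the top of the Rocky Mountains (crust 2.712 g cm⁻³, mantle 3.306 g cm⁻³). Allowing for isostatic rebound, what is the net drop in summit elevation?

0.505 km

Rebound u = e ρ_c/ρ_m = 2.81 km × 2.712/3.306 = 2.305 km.
Net surface drop = e − u = 2.81 km − 2.305 km = e (ρ_m − ρ_c)/ρ_m = 0.505 km.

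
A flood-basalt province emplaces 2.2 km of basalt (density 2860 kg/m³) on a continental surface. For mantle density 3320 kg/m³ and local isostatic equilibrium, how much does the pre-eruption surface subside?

Subaerial loading: s = t ρ_load / ρ_m.
s = 2.2 km × 2860/3320 = 1.9 km.

1.9 km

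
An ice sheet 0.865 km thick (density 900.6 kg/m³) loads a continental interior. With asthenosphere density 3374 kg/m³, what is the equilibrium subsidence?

0.231 km

For local isostatic compensation: the ice load ρ_ice t is balanced by mantle displaced below, ρ_m s.
s = t ρ_ice / ρ_m = 0.865 km × 900.6/3374 = 0.231 km.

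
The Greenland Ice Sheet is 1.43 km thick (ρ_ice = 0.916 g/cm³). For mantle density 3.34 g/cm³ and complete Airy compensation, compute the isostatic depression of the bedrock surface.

0.392 km

By Archimedes' principle applied to the lithosphere: the ice load ρ_ice t is balanced by mantle displaced below, ρ_m s.
s = t ρ_ice / ρ_m = 1.43 km × 0.916/3.34 = 0.392 km.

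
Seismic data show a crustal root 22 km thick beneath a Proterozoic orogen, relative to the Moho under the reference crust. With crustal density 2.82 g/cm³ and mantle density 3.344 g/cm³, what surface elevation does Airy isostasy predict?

Isostatic balance requires: ρ_c h = (ρ_m − ρ_c) r.
h = r (ρ_m − ρ_c) / ρ_c = 22 km × (3.344 − 2.82) / 2.82 = 4.09 km.

4.09 km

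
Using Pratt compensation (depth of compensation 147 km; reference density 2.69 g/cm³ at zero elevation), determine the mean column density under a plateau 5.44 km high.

2.59 g/cm³

Pratt balance: ρ_ref D = ρ (D + h).
ρ = ρ_ref D/(D + h) = 2.69 × 147 km/(147 km + 5.44 km) = 2.59 g/cm³.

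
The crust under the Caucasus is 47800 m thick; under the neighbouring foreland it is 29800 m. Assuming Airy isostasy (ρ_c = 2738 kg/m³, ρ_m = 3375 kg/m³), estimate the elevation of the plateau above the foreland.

3400 m

Excess crust Δ = 47800 m − 29800 m = 18000 m, split between elevation h and root r with h + r = Δ.
Airy balance ρ_c h = (ρ_m − ρ_c) r gives r = h ρ_c/(ρ_m − ρ_c), so h (1 + ρ_c/(ρ_m − ρ_c)) = Δ, i.e. h = Δ (ρ_m − ρ_c)/ρ_m.
h = 18000 m × 637/3375 = 3400 m.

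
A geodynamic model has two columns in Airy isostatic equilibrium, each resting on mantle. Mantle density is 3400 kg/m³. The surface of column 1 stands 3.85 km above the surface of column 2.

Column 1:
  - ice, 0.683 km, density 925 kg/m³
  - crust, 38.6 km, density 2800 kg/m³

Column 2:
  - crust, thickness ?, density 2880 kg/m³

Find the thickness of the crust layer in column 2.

22.6 km

Take the compensation level at the base of the deeper column (depth z_c below the surface of column 1) and equate Σ ρ_i t_i down to z_c; mantle fills any gap and the z_c terms cancel.
Column 1: 0.683×925 + 38.6×2800 + (z_c − 39.283)×3400
Column 2: 3.85×0 + x×2880 + (z_c − 3.85 − 0 − x)×3400
The z_c×3400 term appears on both sides and cancels. Collect the known terms of each column as K = Σ(ρt)_known − 3400 × (depth of known layers): K_1 = 108711.775 − 3400×39.283 = −24850.425; K_2 = 0 − 3400×(3.85 + 0) = −13090.
Balance: K_1 = K_2 − x×(3400 − 2880), so x = (K_2 − K_1)/(3400 − 2880) = 11760.4/520 = 22.6 km.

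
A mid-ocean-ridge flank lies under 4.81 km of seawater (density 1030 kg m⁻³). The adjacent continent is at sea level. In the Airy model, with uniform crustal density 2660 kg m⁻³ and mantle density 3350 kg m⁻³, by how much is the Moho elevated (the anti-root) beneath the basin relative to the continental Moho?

Isostatic balance requires: replacing crust with seawater at the top is compensated by replacing crust with mantle at the base: d (ρ_c − ρ_w) = a (ρ_m − ρ_c).
a = d (ρ_c − ρ_w)/(ρ_m − ρ_c) = 4.81 km × 1630/690 = 11.4 km.

11.4 km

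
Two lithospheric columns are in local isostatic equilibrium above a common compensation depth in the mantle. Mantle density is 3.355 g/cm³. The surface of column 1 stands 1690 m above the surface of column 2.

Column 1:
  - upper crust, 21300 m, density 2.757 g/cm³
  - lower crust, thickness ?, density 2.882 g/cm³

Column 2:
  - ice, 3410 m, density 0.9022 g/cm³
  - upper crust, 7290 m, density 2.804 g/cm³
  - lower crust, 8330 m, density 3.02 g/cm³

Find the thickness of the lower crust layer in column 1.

Take the compensation level at the base of the deeper column (depth z_c below the surface of column 1) and equate Σ ρ_i t_i down to z_c; mantle fills any gap and the z_c terms cancel.
Column 1: 21300×2.757 + x×2.882 + (z_c − 21300 − x)×3.355
Column 2: 1690×0 + 3410×0.9022 + 7290×2.804 + 8330×3.02 + (z_c − 1690 − 19030)×3.355
The z_c×3.355 term appears on both sides and cancels. Collect the known terms of each column as K = Σ(ρt)_known − 3.355 × (depth of known layers): K_1 = 58724.1 − 3.355×21300 = −12737.4; K_2 = 48674.262 − 3.355×(1690 + 19030) = −20841.338.
Balance: K_1 − x×(3.355 − 2.882) = K_2, so x = (K_1 − K_2)/(3.355 − 2.882) = 8103.94/0.473 = 17100 m.

17100 m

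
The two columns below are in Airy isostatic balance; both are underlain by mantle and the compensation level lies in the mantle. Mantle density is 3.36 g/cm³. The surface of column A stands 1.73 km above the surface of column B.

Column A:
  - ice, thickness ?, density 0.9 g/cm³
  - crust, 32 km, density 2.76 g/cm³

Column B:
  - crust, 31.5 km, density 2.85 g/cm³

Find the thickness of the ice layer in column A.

Take the compensation level at the base of the deeper column (depth z_c below the surface of column A) and equate Σ ρ_i t_i down to z_c; mantle fills any gap and the z_c terms cancel.
Column A: x×0.9 + 32×2.76 + (z_c − 32 − x)×3.36
Column B: 1.73×0 + 31.5×2.85 + (z_c − 1.73 − 31.5)×3.36
The z_c×3.36 term appears on both sides and cancels. Collect the known terms of each column as K = Σ(ρt)_known − 3.36 × (depth of known layers): K_A = 88.32 − 3.36×32 = −19.2; K_B = 89.775 − 3.36×(1.73 + 31.5) = −21.8778.
Balance: K_A − x×(3.36 − 0.9) = K_B, so x = (K_A − K_B)/(3.36 − 0.9) = 2.6778/2.46 = 1.09 km.

1.09 km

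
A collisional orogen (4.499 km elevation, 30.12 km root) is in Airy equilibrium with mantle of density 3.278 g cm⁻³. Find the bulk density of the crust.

ρ_c h = (ρ_m − ρ_c) r → ρ_c (h + r) = ρ_m r → ρ_c = ρ_m r / (h + r).
ρ_c = 3.278 × 30.12 km / (4.499 km + 30.12 km) = 2.85 g cm⁻³.

2.85 g cm⁻³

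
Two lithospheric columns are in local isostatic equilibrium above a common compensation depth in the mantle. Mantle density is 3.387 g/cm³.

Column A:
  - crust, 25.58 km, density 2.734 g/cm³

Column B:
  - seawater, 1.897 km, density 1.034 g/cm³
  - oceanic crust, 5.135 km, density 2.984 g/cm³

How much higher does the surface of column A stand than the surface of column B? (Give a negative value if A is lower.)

3 km

For any compensation level in the mantle, the mantle terms cancel and isostasy reduces to e = (Σt_A − Σt_B) − (Σ(ρt)_A − Σ(ρt)_B) / ρ_m.
Σt_A = 25.58 km; Σt_B = 7.032 km; Σ(ρt)_A = 69.93572; Σ(ρt)_B = 17.284338 (in km·g/cm³).
e = (25.58 − 7.032) − (69.93572 − 17.284338) / 3.387 = 3 km.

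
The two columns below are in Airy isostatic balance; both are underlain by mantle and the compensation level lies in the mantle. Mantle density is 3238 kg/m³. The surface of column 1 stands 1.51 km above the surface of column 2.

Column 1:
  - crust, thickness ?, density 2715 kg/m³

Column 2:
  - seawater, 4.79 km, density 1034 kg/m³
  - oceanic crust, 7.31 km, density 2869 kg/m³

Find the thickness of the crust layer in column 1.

Take the compensation level at the base of the deeper column (depth z_c below the surface of column 1) and equate Σ ρ_i t_i down to z_c; mantle fills any gap and the z_c terms cancel.
Column 1: x×2715 + (z_c − 0 − x)×3238
Column 2: 1.51×0 + 4.79×1034 + 7.31×2869 + (z_c − 1.51 − 12.1)×3238
The z_c×3238 term appears on both sides and cancels. Collect the known terms of each column as K = Σ(ρt)_known − 3238 × (depth of known layers): K_1 = 0 − 3238×0 = 0; K_2 = 25925.25 − 3238×(1.51 + 12.1) = −18143.93.
Balance: K_1 − x×(3238 − 2715) = K_2, so x = (K_1 − K_2)/(3238 − 2715) = 18143.9/523 = 34.7 km.

34.7 km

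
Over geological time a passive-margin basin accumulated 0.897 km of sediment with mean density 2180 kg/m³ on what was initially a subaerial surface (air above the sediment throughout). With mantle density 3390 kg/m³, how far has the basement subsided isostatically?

0.577 km

Subaerial load: s = t ρ_sed / ρ_m = 0.897 km × 2180/3390 = 0.577 km.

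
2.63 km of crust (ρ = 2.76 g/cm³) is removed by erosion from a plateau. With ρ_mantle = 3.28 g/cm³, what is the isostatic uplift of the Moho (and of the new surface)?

Unloading: uplift u = e ρ_c/ρ_m = 2.63 km × 2.76/3.28 = 2.21 km.

2.21 km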